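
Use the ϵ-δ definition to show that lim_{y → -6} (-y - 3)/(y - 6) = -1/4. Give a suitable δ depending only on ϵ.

Suppose ϵ > 0. We want δ > 0 with 0 < |y + 6| < δ ⇒ |(-y - 3)/(y - 6) + 1/4| < ϵ.
Combining over a common denominator, (-y - 3)/(y - 6) + 1/4 = [(-y - 3)·(-12) − 3·(y - 6)] / [(-12)·(y - 6)] = 9(y + 6) / ((-12)(y - 6)).
So |(-y - 3)/(y - 6) + 1/4| = 9|y + 6| / (12·|y − 6|).
Restrict δ ≤ 6. Then |y + 6| < 6 gives |y − 6| = |(y + 6) + (-12)| ≥ 12 − 6 = 6.
Hence |(-y - 3)/(y - 6) + 1/4| < 9|y + 6|/(12·6) = (1/8)|y + 6|, which is < ϵ once |y + 6| < 8ϵ.
Take δ = min(6, 8ϵ). Then 0 < |y + 6| < δ forces both bounds, so |(-y - 3)/(y - 6) + 1/4| < ϵ.

δ = min(6, 8ϵ)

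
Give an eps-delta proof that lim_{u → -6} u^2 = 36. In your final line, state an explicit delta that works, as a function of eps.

delta = min(2, eps/14)

Let eps > 0 be given. We seek delta > 0 with 0 < |u + 6| < delta ⇒ |u^2 − 36| < eps.
Factor: u^2 − 36 = (u + 6)(u - 6), so |u^2 − 36| = |u + 6|·|u - 6|.
Impose delta ≤ 2 so that |u| < 8; then |u - 6| ≤ 14.
Hence |u^2 − 36| ≤ 14|u + 6|, which is < eps once |u + 6| < eps/14.
Take delta = min(2, eps/14). If 0 < |u + 6| < delta then both bounds hold and |u^2 − 36| ≤ 14|u + 6| < 14·(eps/14) = eps.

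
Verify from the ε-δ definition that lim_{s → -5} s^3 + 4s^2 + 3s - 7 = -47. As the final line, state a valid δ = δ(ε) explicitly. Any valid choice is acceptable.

Suppose ε > 0. We want δ > 0 such that 0 < |s + 5| < δ implies |(s^3 + 4s^2 + 3s - 7) + 47| < ε.
(s^3 + 4s^2 + 3s - 7) + 47 = s^3 + 4s^2 + 3s + 40 = (s + 5)(s^2 - s + 8).
So |(s^3 + 4s^2 + 3s - 7) + 47| = |s + 5|·|s^2 - s + 8|.
Require δ ≤ 2. Then |s + 5| < 2 gives |s| < 7, and by the triangle inequality |s^2 - s + 8| ≤ 7^2 + 7 + 8 = 64.
Hence |(s^3 + 4s^2 + 3s - 7) + 47| ≤ 64|s + 5| < ε provided |s + 5| < ε/64.
Take δ = min(2, ε/64). Then 0 < |s + 5| < δ gives both |s + 5| < 2 and |s + 5| < ε/64, so |(s^3 + 4s^2 + 3s - 7) + 47| < ε.

δ = min(2, ε/64)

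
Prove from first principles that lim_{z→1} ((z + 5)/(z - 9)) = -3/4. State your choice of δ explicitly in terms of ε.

δ = min(4, (16/7)ε)

Let ε > 0 be given. We want δ > 0 with 0 < |z − 1| < δ ⇒ |(z + 5)/(z - 9) + 3/4| < ε.
Combining over a common denominator, (z + 5)/(z - 9) + 3/4 = [(z + 5)·(-8) − 6·(z - 9)] / [(-8)·(z - 9)] = -14(z − 1) / ((-8)(z - 9)).
So |(z + 5)/(z - 9) + 3/4| = 14|z − 1| / (8·|z − 9|).
Restrict δ ≤ 4. Then |z − 1| < 4 gives |z − 9| = |(z − 1) + (-8)| ≥ 8 − 4 = 4.
Hence |(z + 5)/(z - 9) + 3/4| < 14|z − 1|/(8·4) = (7/16)|z − 1|, which is < ε once |z − 1| < (16/7)ε.
Take δ = min(4, (16/7)ε). Then 0 < |z − 1| < δ forces both bounds, so |(z + 5)/(z - 9) + 3/4| < ε.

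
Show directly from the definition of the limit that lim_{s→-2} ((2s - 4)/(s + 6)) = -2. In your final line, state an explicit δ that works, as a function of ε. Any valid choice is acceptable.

Suppose ε > 0. We want δ > 0 with 0 < |s + 2| < δ ⇒ |(2s - 4)/(s + 6) + 2| < ε.
Combining over a common denominator, (2s - 4)/(s + 6) + 2 = [(2s - 4)·4 − (-8)·(s + 6)] / [4·(s + 6)] = 16(s + 2) / (4(s + 6)).
So |(2s - 4)/(s + 6) + 2| = 16|s + 2| / (4·|s + 6|).
Require δ ≤ 2, so |s + 6| ≥ |4| − |s + 2| > 4 − 2 = 2.
Hence |(2s - 4)/(s + 6) + 2| < 16|s + 2|/(4·2) = 2|s + 2|, which is < ε once |s + 2| < (1/2)ε.
Take δ = min(2, (1/2)ε). Then 0 < |s + 2| < δ forces both bounds, so |(2s - 4)/(s + 6) + 2| < ε.

δ = min(2, (1/2)ε)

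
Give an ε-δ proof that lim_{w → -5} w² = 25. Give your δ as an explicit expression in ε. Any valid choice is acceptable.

Fix ε > 0. We seek δ > 0 with 0 < |w + 5| < δ ⇒ |w² − 25| < ε.
Factor: w² − 25 = (w + 5)(w - 5), so |w² − 25| = |w + 5|·|w - 5|.
Restrict δ ≤ 1. Then |w + 5| < 1 gives |w| < 6, so by the triangle inequality |w - 5| ≤ 6 + 5 = 11.
Hence |w² − 25| ≤ 11|w + 5|, which is < ε once |w + 5| < ε/11.
Take δ = min(1, ε/11). If 0 < |w + 5| < δ then both bounds hold and |w² − 25| ≤ 11|w + 5| < 11·(ε/11) = ε.

δ = min(1, ε/11)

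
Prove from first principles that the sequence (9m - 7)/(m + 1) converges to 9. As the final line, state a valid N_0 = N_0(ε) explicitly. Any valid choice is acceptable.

N_0 = 16/ε

Let ε > 0. For m ≥ 1, |(9m - 7)/(m + 1) − 9| = |-16|/((m + 1)) = 16/((m + 1)).
Since m + 1 ≥ m for m ≥ 1, this is ≤ 16/(m) = 16/m.
So |(9m - 7)/(m + 1) − 9| < ε whenever m > 16/ε.
Take N_0 = 16/ε. If m > N_0 then |(9m - 7)/(m + 1) − 9| ≤ 16/m < ε.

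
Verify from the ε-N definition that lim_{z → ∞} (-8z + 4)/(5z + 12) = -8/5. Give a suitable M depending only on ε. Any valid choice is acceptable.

Fix ε > 0. We seek M > 0 such that z > M implies |(-8z + 4)/(5z + 12) + 8/5| < ε.
(-8z + 4)/(5z + 12) + 8/5 = (5(-8z + 4) − (-8)(5z + 12)) / (5(5z + 12)) = 116/(5(5z + 12)).
For z > 0 we have 5z + 12 > 5z, so |(-8z + 4)/(5z + 12) + 8/5| = 116/(5(5z + 12)) < 116/(5·5z) = (116/25)/z.
Thus |(-8z + 4)/(5z + 12) + 8/5| < ε whenever z > (116/25)/ε.
Take M = (116/25)/ε. If z > M then |(-8z + 4)/(5z + 12) + 8/5| < (116/25)/z < ε.

M = (116/25)/ε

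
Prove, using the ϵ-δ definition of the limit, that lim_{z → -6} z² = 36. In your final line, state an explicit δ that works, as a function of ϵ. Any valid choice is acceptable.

δ = min(1, ϵ/13)

Fix ϵ > 0. We seek δ > 0 with 0 < |z + 6| < δ ⇒ |z² − 36| < ϵ.
Factor: z² − 36 = (z + 6)(z - 6), so |z² − 36| = |z + 6|·|z - 6|.
Restrict δ ≤ 1. Then |z + 6| < 1 gives |z| < 7, so by the triangle inequality |z - 6| ≤ 7 + 6 = 13.
Hence |z² − 36| ≤ 13|z + 6|, which is < ϵ once |z + 6| < ϵ/13.
Take δ = min(1, ϵ/13). If 0 < |z + 6| < δ then both bounds hold and |z² − 36| ≤ 13|z + 6| < 13·(ϵ/13) = ϵ.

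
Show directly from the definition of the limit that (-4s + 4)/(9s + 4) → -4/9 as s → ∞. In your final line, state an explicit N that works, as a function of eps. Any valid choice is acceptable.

Fix eps > 0. We seek N > 0 such that s > N implies |(-4s + 4)/(9s + 4) + 4/9| < eps.
(-4s + 4)/(9s + 4) + 4/9 = (9(-4s + 4) − (-4)(9s + 4)) / (9(9s + 4)) = 52/(9(9s + 4)).
For s > 0 we have 9s + 4 > 9s, so |(-4s + 4)/(9s + 4) + 4/9| = 52/(9(9s + 4)) < 52/(9·9s) = (52/81)/s.
Thus |(-4s + 4)/(9s + 4) + 4/9| < eps whenever s > (52/81)/eps.
Take N = (52/81)/eps. If s > N then |(-4s + 4)/(9s + 4) + 4/9| < (52/81)/s < eps.

N = (52/81)/eps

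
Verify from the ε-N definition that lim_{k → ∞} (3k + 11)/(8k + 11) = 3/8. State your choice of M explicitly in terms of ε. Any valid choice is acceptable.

Fix ε > 0. For k ≥ 1, |(3k + 11)/(8k + 11) − (3/8)| = |55|/(8(8k + 11)) = 55/(8(8k + 11)).
Since 8k + 11 ≥ 8k for k ≥ 1, this is ≤ 55/(8·8k) = (55/64)/k.
So |(3k + 11)/(8k + 11) − (3/8)| < ε whenever k > (55/64)/ε.
Take M = (55/64)/ε. If k > M then |(3k + 11)/(8k + 11) − (3/8)| ≤ (55/64)/k < ε.

M = (55/64)/ε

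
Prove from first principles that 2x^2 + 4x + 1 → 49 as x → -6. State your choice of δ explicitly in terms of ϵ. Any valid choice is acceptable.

δ = min(1, ϵ/22)

Fix ϵ > 0. We want δ > 0 such that 0 < |x + 6| < δ implies |(2x^2 + 4x + 1) − 49| < ϵ.
(2x^2 + 4x + 1) − 49 = 2x^2 + 4x - 48 = (x + 6)(2x - 8).
So |(2x^2 + 4x + 1) − 49| = |x + 6|·|2x - 8|.
Require δ ≤ 1. Then |x + 6| < 1 gives |x| < 7, and by the triangle inequality |2x - 8| ≤ 2·7 + 8 = 22.
Hence |(2x^2 + 4x + 1) − 49| ≤ 22|x + 6| < ϵ provided |x + 6| < ϵ/22.
Choosing δ = min(1, ϵ/22) ensures both conditions, hence |(2x^2 + 4x + 1) − 49| < ϵ.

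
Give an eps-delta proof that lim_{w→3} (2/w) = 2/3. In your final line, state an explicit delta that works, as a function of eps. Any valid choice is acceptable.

Let eps > 0. We seek delta > 0 such that 0 < |w − 3| < delta implies |2/w − (2/3)| < eps.
|2/w − (2/3)| = 2·|3 − w|/(3·|w|) = 2|w − 3|/(3|w|).
Restrict delta ≤ 3/2. Then |w − 3| < 3/2 gives |w| > 3/2, so 3|w| > 9/2.
Then |2/w − (2/3)| < 2|w − 3|/(9/2), which is < eps when |w − 3| < (9/4)eps.
Take delta = min(3/2, (9/4)eps). Then 0 < |w − 3| < delta gives both |w − 3| < 3/2 and |w − 3| < (9/4)eps, so |2/w − (2/3)| < eps.

delta = min(3/2, (9/4)eps)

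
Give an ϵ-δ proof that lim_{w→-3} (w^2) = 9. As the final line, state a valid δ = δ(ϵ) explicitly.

Let ϵ > 0 be given. We seek δ > 0 with 0 < |w + 3| < δ ⇒ |w^2 − 9| < ϵ.
Factor: w^2 − 9 = (w + 3)(w - 3), so |w^2 − 9| = |w + 3|·|w - 3|.
Impose δ ≤ 2 so that |w| < 5; then |w - 3| ≤ 8.
Hence |w^2 − 9| ≤ 8|w + 3|, which is < ϵ once |w + 3| < ϵ/8.
Take δ = min(2, ϵ/8). If 0 < |w + 3| < δ then both bounds hold and |w^2 − 9| ≤ 8|w + 3| < 8·(ϵ/8) = ϵ.

δ = min(2, ϵ/8)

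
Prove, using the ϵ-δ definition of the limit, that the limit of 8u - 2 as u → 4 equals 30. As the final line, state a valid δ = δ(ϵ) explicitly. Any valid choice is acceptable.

δ = ϵ/8

Fix ϵ > 0. We need δ > 0 so that 0 < |u − 4| < δ implies |(8u - 2) − 30| < ϵ.
Since (8u - 2) − 30 = 8(u − 4), we have |(8u - 2) − 30| = 8|u − 4|.
So 8|u − 4| < ϵ exactly when |u − 4| < ϵ/8.
Choosing δ = ϵ/8 gives |(8u - 2) − 30| = 8|u − 4| < ϵ whenever |u − 4| < δ.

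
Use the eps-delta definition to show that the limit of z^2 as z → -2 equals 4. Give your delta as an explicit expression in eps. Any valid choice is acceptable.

Let eps > 0 be given. We seek delta > 0 with 0 < |z + 2| < delta ⇒ |z^2 − 4| < eps.
Factor: z^2 − 4 = (z + 2)(z - 2), so |z^2 − 4| = |z + 2|·|z - 2|.
Restrict delta ≤ 2. Then |z + 2| < 2 gives |z| < 4, so by the triangle inequality |z - 2| ≤ 4 + 2 = 6.
Hence |z^2 − 4| ≤ 6|z + 2|, which is < eps once |z + 2| < eps/6.
Take delta = min(2, eps/6). If 0 < |z + 2| < delta then both bounds hold and |z^2 − 4| ≤ 6|z + 2| < 6·(eps/6) = eps.

delta = min(2, eps/6)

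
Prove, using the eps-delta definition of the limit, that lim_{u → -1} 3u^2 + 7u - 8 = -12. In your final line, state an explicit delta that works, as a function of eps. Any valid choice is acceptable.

Fix eps > 0. We want delta > 0 such that 0 < |u + 1| < delta implies |(3u^2 + 7u - 8) + 12| < eps.
(3u^2 + 7u - 8) + 12 = 3u^2 + 7u + 4 = (u + 1)(3u + 4).
So |(3u^2 + 7u - 8) + 12| = |u + 1|·|3u + 4|.
Require delta ≤ 1. Then |u + 1| < 1 gives |u| < 2, and by the triangle inequality |3u + 4| ≤ 3·2 + 4 = 10.
Hence |(3u^2 + 7u - 8) + 12| ≤ 10|u + 1| < eps provided |u + 1| < eps/10.
Take delta = min(1, eps/10). Then 0 < |u + 1| < delta gives both |u + 1| < 1 and |u + 1| < eps/10, so |(3u^2 + 7u - 8) + 12| < eps.

delta = min(1, eps/10)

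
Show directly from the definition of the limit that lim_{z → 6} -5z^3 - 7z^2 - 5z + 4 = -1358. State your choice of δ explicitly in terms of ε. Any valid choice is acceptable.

δ = min(2, ε/843)

Fix ε > 0. We want δ > 0 such that 0 < |z − 6| < δ implies |(-5z^3 - 7z^2 - 5z + 4) + 1358| < ε.
(-5z^3 - 7z^2 - 5z + 4) + 1358 = -5z^3 - 7z^2 - 5z + 1362 = (z − 6)(-5z^2 - 37z - 227).
So |(-5z^3 - 7z^2 - 5z + 4) + 1358| = |z − 6|·|-5z^2 - 37z - 227|.
Require δ ≤ 2. Then |z − 6| < 2 gives |z| < 8, and by the triangle inequality |-5z^2 - 37z - 227| ≤ 5·8^2 + 37·8 + 227 = 843.
Hence |(-5z^3 - 7z^2 - 5z + 4) + 1358| ≤ 843|z − 6| < ε provided |z − 6| < ε/843.
Choosing δ = min(2, ε/843) ensures both conditions, hence |(-5z^3 - 7z^2 - 5z + 4) + 1358| < ε.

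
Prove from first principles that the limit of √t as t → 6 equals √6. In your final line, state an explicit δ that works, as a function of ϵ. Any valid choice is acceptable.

δ = min(6, √6·ϵ)

Let ϵ > 0 be given. We want δ > 0 such that 0 < |t − 6| < δ implies |√t − √6| < ϵ.
Multiplying by the conjugate, |√t − √6| = |t − 6|/(√t + √6).
Restrict δ ≤ 6 so that |t − 6| < 6 forces t > 0, and then √t + √6 > √6.
Hence |√t − √6| < |t − 6|/√6, which is < ϵ once |t − 6| < √6·ϵ.
Take δ = min(6, √6·ϵ). If 0 < |t − 6| < δ then t > 0 and |√t − √6| < |t − 6|/√6 < ϵ.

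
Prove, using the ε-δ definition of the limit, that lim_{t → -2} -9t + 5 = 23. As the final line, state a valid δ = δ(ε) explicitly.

Let ε > 0. We need δ > 0 so that 0 < |t + 2| < δ implies |(-9t + 5) − 23| < ε.
|(-9t + 5) − 23| = |-9t - 18| = 9|t + 2|.
So 9|t + 2| < ε exactly when |t + 2| < ε/9.
Choosing δ = ε/9 gives |(-9t + 5) − 23| = 9|t + 2| < ε whenever |t + 2| < δ.

δ = ε/9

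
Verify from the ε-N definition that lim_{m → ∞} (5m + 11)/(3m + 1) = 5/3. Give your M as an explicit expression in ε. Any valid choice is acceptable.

Suppose ε > 0. For m ≥ 1, |(5m + 11)/(3m + 1) − (5/3)| = |28|/(3(3m + 1)) = 28/(3(3m + 1)).
Since 3m + 1 ≥ 3m for m ≥ 1, this is ≤ 28/(3·3m) = (28/9)/m.
So |(5m + 11)/(3m + 1) − (5/3)| < ε whenever m > (28/9)/ε.
Take M = (28/9)/ε. If m > M then |(5m + 11)/(3m + 1) − (5/3)| ≤ (28/9)/m < ε.

M = (28/9)/ε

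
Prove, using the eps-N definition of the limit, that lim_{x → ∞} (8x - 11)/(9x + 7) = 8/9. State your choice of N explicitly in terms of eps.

N = (155/81)/eps

Fix eps > 0. We seek N > 0 such that x > N implies |(8x - 11)/(9x + 7) − (8/9)| < eps.
(8x - 11)/(9x + 7) − (8/9) = (9(8x - 11) − 8(9x + 7)) / (9(9x + 7)) = -155/(9(9x + 7)).
For x > 0 we have 9x + 7 > 9x, so |(8x - 11)/(9x + 7) − (8/9)| = 155/(9(9x + 7)) < 155/(9·9x) = (155/81)/x.
Thus |(8x - 11)/(9x + 7) − (8/9)| < eps whenever x > (155/81)/eps.
Take N = (155/81)/eps. If x > N then |(8x - 11)/(9x + 7) − (8/9)| < (155/81)/x < eps.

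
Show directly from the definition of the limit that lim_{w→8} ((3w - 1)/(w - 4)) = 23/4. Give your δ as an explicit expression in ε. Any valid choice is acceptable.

δ = min(2, (8/11)ε)

Let ε > 0 be given. We want δ > 0 with 0 < |w − 8| < δ ⇒ |(3w - 1)/(w - 4) − (23/4)| < ε.
Combining over a common denominator, (3w - 1)/(w - 4) − (23/4) = [(3w - 1)·4 − 23·(w - 4)] / [4·(w - 4)] = -11(w − 8) / (4(w - 4)).
So |(3w - 1)/(w - 4) − (23/4)| = 11|w − 8| / (4·|w − 4|).
Require δ ≤ 2, so |w − 4| ≥ |4| − |w − 8| > 4 − 2 = 2.
Hence |(3w - 1)/(w - 4) − (23/4)| < 11|w − 8|/(4·2) = (11/8)|w − 8|, which is < ε once |w − 8| < (8/11)ε.
Take δ = min(2, (8/11)ε). Then 0 < |w − 8| < δ forces both bounds, so |(3w - 1)/(w - 4) − (23/4)| < ε.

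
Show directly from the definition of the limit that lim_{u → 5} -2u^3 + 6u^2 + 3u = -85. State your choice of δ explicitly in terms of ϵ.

Let ϵ > 0. We want δ > 0 such that 0 < |u − 5| < δ implies |(-2u^3 + 6u^2 + 3u) + 85| < ϵ.
(-2u^3 + 6u^2 + 3u) + 85 = -2u^3 + 6u^2 + 3u + 85 = (u − 5)(-2u^2 - 4u - 17).
So |(-2u^3 + 6u^2 + 3u) + 85| = |u − 5|·|-2u^2 - 4u - 17|.
Assume first that |u − 5| < 2, so |u| < 7. Then |-2u^2 - 4u - 17| ≤ 2·7^2 + 4·7 + 17 = 143.
Hence |(-2u^3 + 6u^2 + 3u) + 85| ≤ 143|u − 5| < ϵ provided |u − 5| < ϵ/143.
Take δ = min(2, ϵ/143). Then 0 < |u − 5| < δ gives both |u − 5| < 2 and |u − 5| < ϵ/143, so |(-2u^3 + 6u^2 + 3u) + 85| < ϵ.

δ = min(2, ϵ/143)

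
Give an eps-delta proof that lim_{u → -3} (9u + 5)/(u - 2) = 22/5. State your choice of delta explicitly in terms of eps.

Let eps > 0 be given. We want delta > 0 with 0 < |u + 3| < delta ⇒ |(9u + 5)/(u - 2) − (22/5)| < eps.
Combining over a common denominator, (9u + 5)/(u - 2) − (22/5) = [(9u + 5)·(-5) − (-22)·(u - 2)] / [(-5)·(u - 2)] = -23(u + 3) / ((-5)(u - 2)).
So |(9u + 5)/(u - 2) − (22/5)| = 23|u + 3| / (5·|u − 2|).
Restrict delta ≤ 5/2. Then |u + 3| < 5/2 gives |u − 2| = |(u + 3) + (-5)| ≥ 5 − 5/2 = 5/2.
Hence |(9u + 5)/(u - 2) − (22/5)| < 23|u + 3|/(5·(5/2)) = (46/25)|u + 3|, which is < eps once |u + 3| < (25/46)eps.
Take delta = min(5/2, (25/46)eps). Then 0 < |u + 3| < delta forces both bounds, so |(9u + 5)/(u - 2) − (22/5)| < eps.

delta = min(5/2, (25/46)eps)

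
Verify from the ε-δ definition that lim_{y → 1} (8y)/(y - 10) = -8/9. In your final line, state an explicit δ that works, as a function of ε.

δ = min(9/2, (81/160)ε)

Fix ε > 0. We want δ > 0 with 0 < |y − 1| < δ ⇒ |(8y)/(y - 10) + 8/9| < ε.
Combining over a common denominator, (8y)/(y - 10) + 8/9 = [(8y)·(-9) − 8·(y - 10)] / [(-9)·(y - 10)] = -80(y − 1) / ((-9)(y - 10)).
So |(8y)/(y - 10) + 8/9| = 80|y − 1| / (9·|y − 10|).
Restrict δ ≤ 9/2. Then |y − 1| < 9/2 gives |y − 10| = |(y − 1) + (-9)| ≥ 9 − 9/2 = 9/2.
Hence |(8y)/(y - 10) + 8/9| < 80|y − 1|/(9·(9/2)) = (160/81)|y − 1|, which is < ε once |y − 1| < (81/160)ε.
Take δ = min(9/2, (81/160)ε). Then 0 < |y − 1| < δ forces both bounds, so |(8y)/(y - 10) + 8/9| < ε.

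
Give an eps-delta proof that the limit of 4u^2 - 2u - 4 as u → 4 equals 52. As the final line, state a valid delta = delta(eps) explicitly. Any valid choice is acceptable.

Fix eps > 0. We want delta > 0 such that 0 < |u − 4| < delta implies |(4u^2 - 2u - 4) − 52| < eps.
(4u^2 - 2u - 4) − 52 = 4u^2 - 2u - 56 = (u − 4)(4u + 14).
So |(4u^2 - 2u - 4) − 52| = |u − 4|·|4u + 14|.
Assume first that |u − 4| < 1, so |u| < 5. Then |4u + 14| ≤ 4·5 + 14 = 34.
Hence |(4u^2 - 2u - 4) − 52| ≤ 34|u − 4| < eps provided |u − 4| < eps/34.
Take delta = min(1, eps/34). Then 0 < |u − 4| < delta gives both |u − 4| < 1 and |u − 4| < eps/34, so |(4u^2 - 2u - 4) − 52| < eps.

delta = min(1, eps/34)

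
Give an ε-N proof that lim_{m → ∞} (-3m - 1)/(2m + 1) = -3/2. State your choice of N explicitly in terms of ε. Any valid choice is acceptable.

Suppose ε > 0. For m ≥ 1, |(-3m - 1)/(2m + 1) + 3/2| = |1|/(2(2m + 1)) = 1/(2(2m + 1)).
Since 2m + 1 ≥ 2m for m ≥ 1, this is ≤ 1/(2·2m) = (1/4)/m.
So |(-3m - 1)/(2m + 1) + 3/2| < ε whenever m > (1/4)/ε.
Take N = (1/4)/ε. If m > N then |(-3m - 1)/(2m + 1) + 3/2| ≤ (1/4)/m < ε.

N = (1/4)/ε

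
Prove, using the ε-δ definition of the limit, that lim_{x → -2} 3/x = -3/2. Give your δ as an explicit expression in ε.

δ = min(1, (2/3)ε)

Let ε > 0. We seek δ > 0 such that 0 < |x + 2| < δ implies |3/x + 3/2| < ε.
|3/x + 3/2| = 3·|-2 − x|/(2·|x|) = 3|x + 2|/(2|x|).
Restrict δ ≤ 1. Then |x + 2| < 1 gives |x| > 1, so 2|x| > 2.
Then |3/x + 3/2| < 3|x + 2|/2, which is < ε when |x + 2| < (2/3)ε.
Take δ = min(1, (2/3)ε). Then 0 < |x + 2| < δ gives both |x + 2| < 1 and |x + 2| < (2/3)ε, so |3/x + 3/2| < ε.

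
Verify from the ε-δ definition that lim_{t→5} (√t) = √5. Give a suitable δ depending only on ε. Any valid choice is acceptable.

δ = min(5, √5·ε)

Suppose ε > 0. We want δ > 0 such that 0 < |t − 5| < δ implies |√t − √5| < ε.
Multiplying by the conjugate, |√t − √5| = |t − 5|/(√t + √5).
Restrict δ ≤ 5 so that |t − 5| < 5 forces t > 0, and then √t + √5 > √5.
Hence |√t − √5| < |t − 5|/√5, which is < ε once |t − 5| < √5·ε.
Take δ = min(5, √5·ε). If 0 < |t − 5| < δ then t > 0 and |√t − √5| < |t − 5|/√5 < ε.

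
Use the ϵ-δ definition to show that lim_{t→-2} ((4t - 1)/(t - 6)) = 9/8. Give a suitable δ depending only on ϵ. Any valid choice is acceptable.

δ = min(4, (32/23)ϵ)

Suppose ϵ > 0. We want δ > 0 with 0 < |t + 2| < δ ⇒ |(4t - 1)/(t - 6) − (9/8)| < ϵ.
Combining over a common denominator, (4t - 1)/(t - 6) − (9/8) = [(4t - 1)·(-8) − (-9)·(t - 6)] / [(-8)·(t - 6)] = -23(t + 2) / ((-8)(t - 6)).
So |(4t - 1)/(t - 6) − (9/8)| = 23|t + 2| / (8·|t − 6|).
Restrict δ ≤ 4. Then |t + 2| < 4 gives |t − 6| = |(t + 2) + (-8)| ≥ 8 − 4 = 4.
Hence |(4t - 1)/(t - 6) − (9/8)| < 23|t + 2|/(8·4) = (23/32)|t + 2|, which is < ϵ once |t + 2| < (32/23)ϵ.
Take δ = min(4, (32/23)ϵ). Then 0 < |t + 2| < δ forces both bounds, so |(4t - 1)/(t - 6) − (9/8)| < ϵ.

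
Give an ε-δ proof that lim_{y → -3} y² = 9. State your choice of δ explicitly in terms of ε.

δ = min(1, ε/7)

Fix ε > 0. We seek δ > 0 with 0 < |y + 3| < δ ⇒ |y² − 9| < ε.
Factor: y² − 9 = (y + 3)(y - 3), so |y² − 9| = |y + 3|·|y - 3|.
Impose δ ≤ 1 so that |y| < 4; then |y - 3| ≤ 7.
Hence |y² − 9| ≤ 7|y + 3|, which is < ε once |y + 3| < ε/7.
Take δ = min(1, ε/7). If 0 < |y + 3| < δ then both bounds hold and |y² − 9| ≤ 7|y + 3| < 7·(ε/7) = ε.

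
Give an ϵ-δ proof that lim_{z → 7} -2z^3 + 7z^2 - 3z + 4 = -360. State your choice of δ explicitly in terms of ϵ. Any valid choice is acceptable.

δ = min(1, ϵ/236)

Let ϵ > 0. We want δ > 0 such that 0 < |z − 7| < δ implies |(-2z^3 + 7z^2 - 3z + 4) + 360| < ϵ.
(-2z^3 + 7z^2 - 3z + 4) + 360 = -2z^3 + 7z^2 - 3z + 364 = (z − 7)(-2z^2 - 7z - 52).
So |(-2z^3 + 7z^2 - 3z + 4) + 360| = |z − 7|·|-2z^2 - 7z - 52|.
Assume first that |z − 7| < 1, so |z| < 8. Then |-2z^2 - 7z - 52| ≤ 2·8^2 + 7·8 + 52 = 236.
Hence |(-2z^3 + 7z^2 - 3z + 4) + 360| ≤ 236|z − 7| < ϵ provided |z − 7| < ϵ/236.
Take δ = min(1, ϵ/236). Then 0 < |z − 7| < δ gives both |z − 7| < 1 and |z − 7| < ϵ/236, so |(-2z^3 + 7z^2 - 3z + 4) + 360| < ϵ.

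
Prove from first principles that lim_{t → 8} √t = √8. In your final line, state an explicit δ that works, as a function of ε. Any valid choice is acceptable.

Suppose ε > 0. We want δ > 0 such that 0 < |t − 8| < δ implies |√t − √8| < ε.
Multiplying by the conjugate, |√t − √8| = |t − 8|/(√t + √8).
Restrict δ ≤ 8 so that |t − 8| < 8 forces t > 0, and then √t + √8 > √8.
Hence |√t − √8| < |t − 8|/√8, which is < ε once |t − 8| < √8·ε.
Take δ = min(8, √8·ε). If 0 < |t − 8| < δ then t > 0 and |√t − √8| < |t − 8|/√8 < ε.

δ = min(8, √8·ε)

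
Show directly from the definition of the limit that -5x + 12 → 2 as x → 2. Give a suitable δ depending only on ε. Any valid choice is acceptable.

δ = ε/5

Let ε > 0 be given. We need δ > 0 so that 0 < |x − 2| < δ implies |(-5x + 12) − 2| < ε.
Since (-5x + 12) − 2 = -5(x − 2), we have |(-5x + 12) − 2| = 5|x − 2|.
Thus it suffices that |x − 2| < ε/5.
Choosing δ = ε/5 gives |(-5x + 12) − 2| = 5|x − 2| < ε whenever |x − 2| < δ.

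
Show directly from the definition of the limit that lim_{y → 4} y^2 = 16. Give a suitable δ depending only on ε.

δ = min(2, ε/10)

Fix ε > 0. We seek δ > 0 with 0 < |y − 4| < δ ⇒ |y^2 − 16| < ε.
Factor: y^2 − 16 = (y − 4)(y + 4), so |y^2 − 16| = |y − 4|·|y + 4|.
Restrict δ ≤ 2. Then |y − 4| < 2 gives |y| < 6, so by the triangle inequality |y + 4| ≤ 6 + 4 = 10.
Hence |y^2 − 16| ≤ 10|y − 4|, which is < ε once |y − 4| < ε/10.
Take δ = min(2, ε/10). If 0 < |y − 4| < δ then both bounds hold and |y^2 − 16| ≤ 10|y − 4| < 10·(ε/10) = ε.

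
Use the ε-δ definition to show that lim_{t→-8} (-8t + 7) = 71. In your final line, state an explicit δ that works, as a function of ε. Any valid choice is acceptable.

δ = ε/8

Suppose ε > 0. We need δ > 0 so that 0 < |t + 8| < δ implies |(-8t + 7) − 71| < ε.
|(-8t + 7) − 71| = |-8t - 64| = 8|t + 8|.
Thus it suffices that |t + 8| < ε/8.
Take δ = ε/8. If 0 < |t + 8| < δ then |(-8t + 7) − 71| = 8|t + 8| < 8·(ε/8) = ε.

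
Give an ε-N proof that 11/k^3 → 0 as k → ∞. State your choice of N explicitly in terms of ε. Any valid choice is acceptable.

N = (11/ε)^{1/3}

Suppose ε > 0. For k ≥ 1, |11/k^3 − 0| = 11/k^3.
11/k^3 < ε ⇔ k^3 > 11/ε ⇔ k > (11/ε)^{1/3}.
Take N = (11/ε)^{1/3}. Then k > N implies 11/k^3 < ε.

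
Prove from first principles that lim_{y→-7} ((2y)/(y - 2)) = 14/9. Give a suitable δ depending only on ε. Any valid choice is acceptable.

δ = min(9/2, (81/8)ε)

Suppose ε > 0. We want δ > 0 with 0 < |y + 7| < δ ⇒ |(2y)/(y - 2) − (14/9)| < ε.
Combining over a common denominator, (2y)/(y - 2) − (14/9) = [(2y)·(-9) − (-14)·(y - 2)] / [(-9)·(y - 2)] = -4(y + 7) / ((-9)(y - 2)).
So |(2y)/(y - 2) − (14/9)| = 4|y + 7| / (9·|y − 2|).
Require δ ≤ 9/2, so |y − 2| ≥ |-9| − |y + 7| > 9 − 9/2 = 9/2.
Hence |(2y)/(y - 2) − (14/9)| < 4|y + 7|/(9·(9/2)) = (8/81)|y + 7|, which is < ε once |y + 7| < (81/8)ε.
Take δ = min(9/2, (81/8)ε). Then 0 < |y + 7| < δ forces both bounds, so |(2y)/(y - 2) − (14/9)| < ε.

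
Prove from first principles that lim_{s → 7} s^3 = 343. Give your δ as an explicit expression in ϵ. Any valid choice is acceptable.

Let ϵ > 0. We seek δ > 0 with 0 < |s − 7| < δ ⇒ |s^3 − 343| < ϵ.
Factor: s^3 − 343 = (s − 7)(s^2 + 7s + 49), so |s^3 − 343| = |s − 7|·|s^2 + 7s + 49|.
Restrict δ ≤ 2. Then |s − 7| < 2 gives |s| < 9, so by the triangle inequality |s^2 + 7s + 49| ≤ 9^2 + 7·9 + 49 = 193.
Hence |s^3 − 343| ≤ 193|s − 7|, which is < ϵ once |s − 7| < ϵ/193.
Take δ = min(2, ϵ/193). If 0 < |s − 7| < δ then both bounds hold and |s^3 − 343| ≤ 193|s − 7| < 193·(ϵ/193) = ϵ.

δ = min(2, ϵ/193)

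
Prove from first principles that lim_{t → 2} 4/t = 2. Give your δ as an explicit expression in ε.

δ = min(1, (1/2)ε)

Let ε > 0. We seek δ > 0 such that 0 < |t − 2| < δ implies |4/t − 2| < ε.
|4/t − 2| = 4·|2 − t|/(2·|t|) = 4|t − 2|/(2|t|).
Require δ ≤ 1 so that |t| > 2 − 1 = 1, hence 2|t| > 2.
Then |4/t − 2| < 4|t − 2|/2, which is < ε when |t − 2| < (1/2)ε.
Take δ = min(1, (1/2)ε). Then 0 < |t − 2| < δ gives both |t − 2| < 1 and |t − 2| < (1/2)ε, so |4/t − 2| < ε.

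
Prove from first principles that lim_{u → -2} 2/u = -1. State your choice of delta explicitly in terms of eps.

delta = min(1, eps)

Let eps > 0. We seek delta > 0 such that 0 < |u + 2| < delta implies |2/u + 1| < eps.
|2/u + 1| = 2·|-2 − u|/(2·|u|) = 2|u + 2|/(2|u|).
Require delta ≤ 1 so that |u| > 2 − 1 = 1, hence 2|u| > 2.
Then |2/u + 1| < 2|u + 2|/2, which is < eps when |u + 2| < eps.
Take delta = min(1, eps). Then 0 < |u + 2| < delta gives both |u + 2| < 1 and |u + 2| < eps, so |2/u + 1| < eps.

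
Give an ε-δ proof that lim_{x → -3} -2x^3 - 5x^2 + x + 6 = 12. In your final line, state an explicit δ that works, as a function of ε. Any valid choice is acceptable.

Suppose ε > 0. We want δ > 0 such that 0 < |x + 3| < δ implies |(-2x^3 - 5x^2 + x + 6) − 12| < ε.
(-2x^3 - 5x^2 + x + 6) − 12 = -2x^3 - 5x^2 + x - 6 = (x + 3)(-2x^2 + x - 2).
So |(-2x^3 - 5x^2 + x + 6) − 12| = |x + 3|·|-2x^2 + x - 2|.
Assume first that |x + 3| < 1, so |x| < 4. Then |-2x^2 + x - 2| ≤ 2·4^2 + 4 + 2 = 38.
Hence |(-2x^3 - 5x^2 + x + 6) − 12| ≤ 38|x + 3| < ε provided |x + 3| < ε/38.
Take δ = min(1, ε/38). Then 0 < |x + 3| < δ gives both |x + 3| < 1 and |x + 3| < ε/38, so |(-2x^3 - 5x^2 + x + 6) − 12| < ε.

δ = min(1, ε/38)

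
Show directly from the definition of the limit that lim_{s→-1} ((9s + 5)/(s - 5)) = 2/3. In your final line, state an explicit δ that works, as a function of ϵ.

δ = min(3, (9/25)ϵ)

Let ϵ > 0 be given. We want δ > 0 with 0 < |s + 1| < δ ⇒ |(9s + 5)/(s - 5) − (2/3)| < ϵ.
Combining over a common denominator, (9s + 5)/(s - 5) − (2/3) = [(9s + 5)·(-6) − (-4)·(s - 5)] / [(-6)·(s - 5)] = -50(s + 1) / ((-6)(s - 5)).
So |(9s + 5)/(s - 5) − (2/3)| = 50|s + 1| / (6·|s − 5|).
Restrict δ ≤ 3. Then |s + 1| < 3 gives |s − 5| = |(s + 1) + (-6)| ≥ 6 − 3 = 3.
Hence |(9s + 5)/(s - 5) − (2/3)| < 50|s + 1|/(6·3) = (25/9)|s + 1|, which is < ϵ once |s + 1| < (9/25)ϵ.
Take δ = min(3, (9/25)ϵ). Then 0 < |s + 1| < δ forces both bounds, so |(9s + 5)/(s - 5) − (2/3)| < ϵ.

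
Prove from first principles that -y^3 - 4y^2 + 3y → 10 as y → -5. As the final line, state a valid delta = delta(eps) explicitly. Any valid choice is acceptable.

Let eps > 0 be given. We want delta > 0 such that 0 < |y + 5| < delta implies |(-y^3 - 4y^2 + 3y) − 10| < eps.
(-y^3 - 4y^2 + 3y) − 10 = -y^3 - 4y^2 + 3y - 10 = (y + 5)(-y^2 + y - 2).
So |(-y^3 - 4y^2 + 3y) − 10| = |y + 5|·|-y^2 + y - 2|.
Assume first that |y + 5| < 1, so |y| < 6. Then |-y^2 + y - 2| ≤ 6^2 + 6 + 2 = 44.
Hence |(-y^3 - 4y^2 + 3y) − 10| ≤ 44|y + 5| < eps provided |y + 5| < eps/44.
Choosing delta = min(1, eps/44) ensures both conditions, hence |(-y^3 - 4y^2 + 3y) − 10| < eps.

delta = min(1, eps/44)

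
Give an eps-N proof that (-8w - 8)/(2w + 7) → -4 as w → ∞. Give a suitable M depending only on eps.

M = 10/eps

Let eps > 0 be given. We seek M > 0 such that w > M implies |(-8w - 8)/(2w + 7) + 4| < eps.
(-8w - 8)/(2w + 7) + 4 = (2(-8w - 8) − (-8)(2w + 7)) / (2(2w + 7)) = 40/(2(2w + 7)).
For w > 0 we have 2w + 7 > 2w, so |(-8w - 8)/(2w + 7) + 4| = 40/(2(2w + 7)) < 40/(2·2w) = 10/w.
Thus |(-8w - 8)/(2w + 7) + 4| < eps whenever w > 10/eps.
Take M = 10/eps. If w > M then |(-8w - 8)/(2w + 7) + 4| < 10/w < eps.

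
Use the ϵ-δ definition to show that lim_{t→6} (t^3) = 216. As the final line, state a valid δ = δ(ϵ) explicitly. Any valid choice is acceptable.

δ = min(1, ϵ/127)

Fix ϵ > 0. We seek δ > 0 with 0 < |t − 6| < δ ⇒ |t^3 − 216| < ϵ.
Factor: t^3 − 216 = (t − 6)(t^2 + 6t + 36), so |t^3 − 216| = |t − 6|·|t^2 + 6t + 36|.
Impose δ ≤ 1 so that |t| < 7; then |t^2 + 6t + 36| ≤ 127.
Hence |t^3 − 216| ≤ 127|t − 6|, which is < ϵ once |t − 6| < ϵ/127.
Take δ = min(1, ϵ/127). If 0 < |t − 6| < δ then both bounds hold and |t^3 − 216| ≤ 127|t − 6| < 127·(ϵ/127) = ϵ.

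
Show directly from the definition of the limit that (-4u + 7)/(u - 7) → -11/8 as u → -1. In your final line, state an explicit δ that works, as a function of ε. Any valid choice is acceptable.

Fix ε > 0. We want δ > 0 with 0 < |u + 1| < δ ⇒ |(-4u + 7)/(u - 7) + 11/8| < ε.
Combining over a common denominator, (-4u + 7)/(u - 7) + 11/8 = [(-4u + 7)·(-8) − 11·(u - 7)] / [(-8)·(u - 7)] = 21(u + 1) / ((-8)(u - 7)).
So |(-4u + 7)/(u - 7) + 11/8| = 21|u + 1| / (8·|u − 7|).
Restrict δ ≤ 4. Then |u + 1| < 4 gives |u − 7| = |(u + 1) + (-8)| ≥ 8 − 4 = 4.
Hence |(-4u + 7)/(u - 7) + 11/8| < 21|u + 1|/(8·4) = (21/32)|u + 1|, which is < ε once |u + 1| < (32/21)ε.
Take δ = min(4, (32/21)ε). Then 0 < |u + 1| < δ forces both bounds, so |(-4u + 7)/(u - 7) + 11/8| < ε.

δ = min(4, (32/21)ε)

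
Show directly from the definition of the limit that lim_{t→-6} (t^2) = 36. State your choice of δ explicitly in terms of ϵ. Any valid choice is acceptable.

Let ϵ > 0. We seek δ > 0 with 0 < |t + 6| < δ ⇒ |t^2 − 36| < ϵ.
Factor: t^2 − 36 = (t + 6)(t - 6), so |t^2 − 36| = |t + 6|·|t - 6|.
Impose δ ≤ 1 so that |t| < 7; then |t - 6| ≤ 13.
Hence |t^2 − 36| ≤ 13|t + 6|, which is < ϵ once |t + 6| < ϵ/13.
Take δ = min(1, ϵ/13). If 0 < |t + 6| < δ then both bounds hold and |t^2 − 36| ≤ 13|t + 6| < 13·(ϵ/13) = ϵ.

δ = min(1, ϵ/13)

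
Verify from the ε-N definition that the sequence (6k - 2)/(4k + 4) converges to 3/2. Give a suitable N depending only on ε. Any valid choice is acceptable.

N = 2/ε

Fix ε > 0. For k ≥ 1, |(6k - 2)/(4k + 4) − (3/2)| = |-32|/(4(4k + 4)) = 32/(4(4k + 4)).
Since 4k + 4 ≥ 4k for k ≥ 1, this is ≤ 32/(4·4k) = 2/k.
So |(6k - 2)/(4k + 4) − (3/2)| < ε whenever k > 2/ε.
Take N = 2/ε. If k > N then |(6k - 2)/(4k + 4) − (3/2)| ≤ 2/k < ε.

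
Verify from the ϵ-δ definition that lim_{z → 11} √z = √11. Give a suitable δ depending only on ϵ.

δ = min(11, √11·ϵ)

Fix ϵ > 0. We want δ > 0 such that 0 < |z − 11| < δ implies |√z − √11| < ϵ.
Rationalise: √z − √11 = (z − 11)/(√z + √11), so |√z − √11| = |z − 11|/(√z + √11).
Restrict δ ≤ 11 so that |z − 11| < 11 forces z > 0, and then √z + √11 > √11.
Hence |√z − √11| < |z − 11|/√11, which is < ϵ once |z − 11| < √11·ϵ.
Take δ = min(11, √11·ϵ). If 0 < |z − 11| < δ then z > 0 and |√z − √11| < |z − 11|/√11 < ϵ.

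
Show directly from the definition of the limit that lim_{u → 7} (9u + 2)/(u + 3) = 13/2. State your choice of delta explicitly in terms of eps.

delta = min(5, 2eps)

Let eps > 0 be given. We want delta > 0 with 0 < |u − 7| < delta ⇒ |(9u + 2)/(u + 3) − (13/2)| < eps.
Combining over a common denominator, (9u + 2)/(u + 3) − (13/2) = [(9u + 2)·10 − 65·(u + 3)] / [10·(u + 3)] = 25(u − 7) / (10(u + 3)).
So |(9u + 2)/(u + 3) − (13/2)| = 25|u − 7| / (10·|u + 3|).
Restrict delta ≤ 5. Then |u − 7| < 5 gives |u + 3| = |(u − 7) + 10| ≥ 10 − 5 = 5.
Hence |(9u + 2)/(u + 3) − (13/2)| < 25|u − 7|/(10·5) = (1/2)|u − 7|, which is < eps once |u − 7| < 2eps.
Take delta = min(5, 2eps). Then 0 < |u − 7| < delta forces both bounds, so |(9u + 2)/(u + 3) − (13/2)| < eps.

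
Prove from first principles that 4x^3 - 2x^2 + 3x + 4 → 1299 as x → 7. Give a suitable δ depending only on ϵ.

Fix ϵ > 0. We want δ > 0 such that 0 < |x − 7| < δ implies |(4x^3 - 2x^2 + 3x + 4) − 1299| < ϵ.
(4x^3 - 2x^2 + 3x + 4) − 1299 = 4x^3 - 2x^2 + 3x - 1295 = (x − 7)(4x^2 + 26x + 185).
So |(4x^3 - 2x^2 + 3x + 4) − 1299| = |x − 7|·|4x^2 + 26x + 185|.
Require δ ≤ 2. Then |x − 7| < 2 gives |x| < 9, and by the triangle inequality |4x^2 + 26x + 185| ≤ 4·9^2 + 26·9 + 185 = 743.
Hence |(4x^3 - 2x^2 + 3x + 4) − 1299| ≤ 743|x − 7| < ϵ provided |x − 7| < ϵ/743.
Take δ = min(2, ϵ/743). Then 0 < |x − 7| < δ gives both |x − 7| < 2 and |x − 7| < ϵ/743, so |(4x^3 - 2x^2 + 3x + 4) − 1299| < ϵ.

δ = min(2, ϵ/743)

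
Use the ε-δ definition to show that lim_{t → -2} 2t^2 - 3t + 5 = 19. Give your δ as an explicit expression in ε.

Fix ε > 0. We want δ > 0 such that 0 < |t + 2| < δ implies |(2t^2 - 3t + 5) − 19| < ε.
(2t^2 - 3t + 5) − 19 = 2t^2 - 3t - 14 = (t + 2)(2t - 7).
So |(2t^2 - 3t + 5) − 19| = |t + 2|·|2t - 7|.
Assume first that |t + 2| < 1, so |t| < 3. Then |2t - 7| ≤ 2·3 + 7 = 13.
Hence |(2t^2 - 3t + 5) − 19| ≤ 13|t + 2| < ε provided |t + 2| < ε/13.
Take δ = min(1, ε/13). Then 0 < |t + 2| < δ gives both |t + 2| < 1 and |t + 2| < ε/13, so |(2t^2 - 3t + 5) − 19| < ε.

δ = min(1, ε/13)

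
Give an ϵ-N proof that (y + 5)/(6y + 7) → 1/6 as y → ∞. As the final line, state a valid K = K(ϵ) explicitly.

Let ϵ > 0 be given. We seek K > 0 such that y > K implies |(y + 5)/(6y + 7) − (1/6)| < ϵ.
(y + 5)/(6y + 7) − (1/6) = (6(y + 5) − (6y + 7)) / (6(6y + 7)) = 23/(6(6y + 7)).
For y > 0 we have 6y + 7 > 6y, so |(y + 5)/(6y + 7) − (1/6)| = 23/(6(6y + 7)) < 23/(6·6y) = (23/36)/y.
Thus |(y + 5)/(6y + 7) − (1/6)| < ϵ whenever y > (23/36)/ϵ.
Take K = (23/36)/ϵ. If y > K then |(y + 5)/(6y + 7) − (1/6)| < (23/36)/y < ϵ.

K = (23/36)/ϵ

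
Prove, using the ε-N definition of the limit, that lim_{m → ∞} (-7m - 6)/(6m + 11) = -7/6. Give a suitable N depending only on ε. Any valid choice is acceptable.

N = (41/36)/ε

Fix ε > 0. For m ≥ 1, |(-7m - 6)/(6m + 11) + 7/6| = |41|/(6(6m + 11)) = 41/(6(6m + 11)).
Since 6m + 11 ≥ 6m for m ≥ 1, this is ≤ 41/(6·6m) = (41/36)/m.
So |(-7m - 6)/(6m + 11) + 7/6| < ε whenever m > (41/36)/ε.
Take N = (41/36)/ε. If m > N then |(-7m - 6)/(6m + 11) + 7/6| ≤ (41/36)/m < ε.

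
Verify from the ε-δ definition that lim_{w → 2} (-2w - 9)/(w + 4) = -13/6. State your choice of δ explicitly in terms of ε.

Fix ε > 0. We want δ > 0 with 0 < |w − 2| < δ ⇒ |(-2w - 9)/(w + 4) + 13/6| < ε.
Combining over a common denominator, (-2w - 9)/(w + 4) + 13/6 = [(-2w - 9)·6 − (-13)·(w + 4)] / [6·(w + 4)] = 1(w − 2) / (6(w + 4)).
So |(-2w - 9)/(w + 4) + 13/6| = |w − 2| / (6·|w + 4|).
Require δ ≤ 3, so |w + 4| ≥ |6| − |w − 2| > 6 − 3 = 3.
Hence |(-2w - 9)/(w + 4) + 13/6| < |w − 2|/(6·3) = (1/18)|w − 2|, which is < ε once |w − 2| < 18ε.
Take δ = min(3, 18ε). Then 0 < |w − 2| < δ forces both bounds, so |(-2w - 9)/(w + 4) + 13/6| < ε.

δ = min(3, 18ε)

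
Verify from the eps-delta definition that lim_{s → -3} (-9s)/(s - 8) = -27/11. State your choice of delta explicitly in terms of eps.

delta = min(11/2, (121/144)eps)

Let eps > 0 be given. We want delta > 0 with 0 < |s + 3| < delta ⇒ |(-9s)/(s - 8) + 27/11| < eps.
Combining over a common denominator, (-9s)/(s - 8) + 27/11 = [(-9s)·(-11) − 27·(s - 8)] / [(-11)·(s - 8)] = 72(s + 3) / ((-11)(s - 8)).
So |(-9s)/(s - 8) + 27/11| = 72|s + 3| / (11·|s − 8|).
Require delta ≤ 11/2, so |s − 8| ≥ |-11| − |s + 3| > 11 − 11/2 = 11/2.
Hence |(-9s)/(s - 8) + 27/11| < 72|s + 3|/(11·(11/2)) = (144/121)|s + 3|, which is < eps once |s + 3| < (121/144)eps.
Take delta = min(11/2, (121/144)eps). Then 0 < |s + 3| < delta forces both bounds, so |(-9s)/(s - 8) + 27/11| < eps.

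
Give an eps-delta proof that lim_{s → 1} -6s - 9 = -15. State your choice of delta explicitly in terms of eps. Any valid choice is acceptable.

delta = eps/6

Let eps > 0. We need delta > 0 so that 0 < |s − 1| < delta implies |(-6s - 9) + 15| < eps.
|(-6s - 9) + 15| = |-6s + 6| = 6|s − 1|.
So 6|s − 1| < eps exactly when |s − 1| < eps/6.
Take delta = eps/6. If 0 < |s − 1| < delta then |(-6s - 9) + 15| = 6|s − 1| < 6·(eps/6) = eps.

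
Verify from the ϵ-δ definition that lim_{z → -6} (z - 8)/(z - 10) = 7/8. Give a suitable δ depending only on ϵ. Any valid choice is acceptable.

Fix ϵ > 0. We want δ > 0 with 0 < |z + 6| < δ ⇒ |(z - 8)/(z - 10) − (7/8)| < ϵ.
Combining over a common denominator, (z - 8)/(z - 10) − (7/8) = [(z - 8)·(-16) − (-14)·(z - 10)] / [(-16)·(z - 10)] = -2(z + 6) / ((-16)(z - 10)).
So |(z - 8)/(z - 10) − (7/8)| = 2|z + 6| / (16·|z − 10|).
Require δ ≤ 8, so |z − 10| ≥ |-16| − |z + 6| > 16 − 8 = 8.
Hence |(z - 8)/(z - 10) − (7/8)| < 2|z + 6|/(16·8) = (1/64)|z + 6|, which is < ϵ once |z + 6| < 64ϵ.
Take δ = min(8, 64ϵ). Then 0 < |z + 6| < δ forces both bounds, so |(z - 8)/(z - 10) − (7/8)| < ϵ.

δ = min(8, 64ϵ)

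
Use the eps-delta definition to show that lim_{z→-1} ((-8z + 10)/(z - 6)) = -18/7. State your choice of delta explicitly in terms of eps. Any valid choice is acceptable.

Fix eps > 0. We want delta > 0 with 0 < |z + 1| < delta ⇒ |(-8z + 10)/(z - 6) + 18/7| < eps.
Combining over a common denominator, (-8z + 10)/(z - 6) + 18/7 = [(-8z + 10)·(-7) − 18·(z - 6)] / [(-7)·(z - 6)] = 38(z + 1) / ((-7)(z - 6)).
So |(-8z + 10)/(z - 6) + 18/7| = 38|z + 1| / (7·|z − 6|).
Require delta ≤ 7/2, so |z − 6| ≥ |-7| − |z + 1| > 7 − 7/2 = 7/2.
Hence |(-8z + 10)/(z - 6) + 18/7| < 38|z + 1|/(7·(7/2)) = (76/49)|z + 1|, which is < eps once |z + 1| < (49/76)eps.
Take delta = min(7/2, (49/76)eps). Then 0 < |z + 1| < delta forces both bounds, so |(-8z + 10)/(z - 6) + 18/7| < eps.

delta = min(7/2, (49/76)eps)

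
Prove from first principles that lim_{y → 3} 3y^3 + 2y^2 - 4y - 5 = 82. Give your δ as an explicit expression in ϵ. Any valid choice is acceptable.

δ = min(1, ϵ/121)

Suppose ϵ > 0. We want δ > 0 such that 0 < |y − 3| < δ implies |(3y^3 + 2y^2 - 4y - 5) − 82| < ϵ.
(3y^3 + 2y^2 - 4y - 5) − 82 = 3y^3 + 2y^2 - 4y - 87 = (y − 3)(3y^2 + 11y + 29).
So |(3y^3 + 2y^2 - 4y - 5) − 82| = |y − 3|·|3y^2 + 11y + 29|.
Require δ ≤ 1. Then |y − 3| < 1 gives |y| < 4, and by the triangle inequality |3y^2 + 11y + 29| ≤ 3·4^2 + 11·4 + 29 = 121.
Hence |(3y^3 + 2y^2 - 4y - 5) − 82| ≤ 121|y − 3| < ϵ provided |y − 3| < ϵ/121.
Choosing δ = min(1, ϵ/121) ensures both conditions, hence |(3y^3 + 2y^2 - 4y - 5) − 82| < ϵ.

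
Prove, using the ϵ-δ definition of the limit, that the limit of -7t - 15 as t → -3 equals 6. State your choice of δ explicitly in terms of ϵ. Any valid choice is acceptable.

δ = ϵ/7

Suppose ϵ > 0. We need δ > 0 so that 0 < |t + 3| < δ implies |(-7t - 15) − 6| < ϵ.
|(-7t - 15) − 6| = |-7t - 21| = 7|t + 3|.
So 7|t + 3| < ϵ exactly when |t + 3| < ϵ/7.
Choosing δ = ϵ/7 gives |(-7t - 15) − 6| = 7|t + 3| < ϵ whenever |t + 3| < δ.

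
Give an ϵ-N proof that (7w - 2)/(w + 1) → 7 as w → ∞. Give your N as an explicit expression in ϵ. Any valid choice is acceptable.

N = 9/ϵ

Let ϵ > 0. We seek N > 0 such that w > N implies |(7w - 2)/(w + 1) − 7| < ϵ.
(7w - 2)/(w + 1) − 7 = ((7w - 2) − 7(w + 1)) / ((w + 1)) = -9/((w + 1)).
For w > 0 we have w + 1 > w, so |(7w - 2)/(w + 1) − 7| = 9/((w + 1)) < 9/(w) = 9/w.
Thus |(7w - 2)/(w + 1) − 7| < ϵ whenever w > 9/ϵ.
Take N = 9/ϵ. If w > N then |(7w - 2)/(w + 1) − 7| < 9/w < ϵ.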